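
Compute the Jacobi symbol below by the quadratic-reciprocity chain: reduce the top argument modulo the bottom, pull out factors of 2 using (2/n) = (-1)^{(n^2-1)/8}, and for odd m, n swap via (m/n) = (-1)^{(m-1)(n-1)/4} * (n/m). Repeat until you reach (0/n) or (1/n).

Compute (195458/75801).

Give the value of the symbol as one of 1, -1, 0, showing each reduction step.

(195458/75801): 195458 mod 75801 = 43856, so (195458/75801) = (43856/75801)
factor out 2^4: 43856 = 2^4·2741; with 75801 mod 8 = 1, (2/75801) = +1; sign now +1; continue with (2741/75801)
flip (2741/75801) -> (75801/2741): both odd, 2741 mod 4 = 1, 75801 mod 4 = 1, so the flip contributes +1; sign now +1
(75801/2741): 75801 mod 2741 = 1794, so (75801/2741) = (1794/2741)
factor out 2^1: 1794 = 2^1·897; with 2741 mod 8 = 5, (2/2741) = -1; sign now -1; continue with (897/2741)
flip (897/2741) -> (2741/897): both odd, 897 mod 4 = 1, 2741 mod 4 = 1, so the flip contributes +1; sign now -1
(2741/897): 2741 mod 897 = 50, so (2741/897) = (50/897)
factor out 2^1: 50 = 2^1·25; with 897 mod 8 = 1, (2/897) = +1; sign now -1; continue with (25/897)
flip (25/897) -> (897/25): both odd, 25 mod 4 = 1, 897 mod 4 = 1, so the flip contributes +1; sign now -1
(897/25): 897 mod 25 = 22, so (897/25) = (22/25)
factor out 2^1: 22 = 2^1·11; with 25 mod 8 = 1, (2/25) = +1; sign now -1; continue with (11/25)
flip (11/25) -> (25/11): both odd, 11 mod 4 = 3, 25 mod 4 = 1, so the flip contributes +1; sign now -1
(25/11): 25 mod 11 = 3, so (25/11) = (3/11)
flip (3/11) -> (11/3): both odd, 3 mod 4 = 3, 11 mod 4 = 3, so the flip contributes -1; sign now +1
(11/3): 11 mod 3 = 2, so (11/3) = (2/3)
factor out 2^1: 2 = 2^1·1; with 3 mod 8 = 3, (2/3) = -1; sign now -1; continue with (1/3)
reached (1/3) = 1, so the symbol is -1

-1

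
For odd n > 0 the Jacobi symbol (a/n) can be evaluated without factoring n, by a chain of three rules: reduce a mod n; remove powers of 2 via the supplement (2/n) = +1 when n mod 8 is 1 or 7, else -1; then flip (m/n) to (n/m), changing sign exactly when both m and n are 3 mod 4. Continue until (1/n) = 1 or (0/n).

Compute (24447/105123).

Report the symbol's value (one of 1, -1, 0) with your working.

flip (24447/105123) -> (105123/24447): both odd, 24447 mod 4 = 3, 105123 mod 4 = 3, so the flip contributes -1; sign now -1
(105123/24447): 105123 mod 24447 = 7335, so (105123/24447) = (7335/24447)
flip (7335/24447) -> (24447/7335): both odd, 7335 mod 4 = 3, 24447 mod 4 = 3, so the flip contributes -1; sign now +1
(24447/7335): 24447 mod 7335 = 2442, so (24447/7335) = (2442/7335)
factor out 2^1: 2442 = 2^1·1221; with 7335 mod 8 = 7, (2/7335) = +1; sign now +1; continue with (1221/7335)
flip (1221/7335) -> (7335/1221): both odd, 1221 mod 4 = 1, 7335 mod 4 = 3, so the flip contributes +1; sign now +1
(7335/1221): 7335 mod 1221 = 9, so (7335/1221) = (9/1221)
flip (9/1221) -> (1221/9): both odd, 9 mod 4 = 1, 1221 mod 4 = 1, so the flip contributes +1; sign now +1
(1221/9): 1221 mod 9 = 6, so (1221/9) = (6/9)
factor out 2^1: 6 = 2^1·3; with 9 mod 8 = 1, (2/9) = +1; sign now +1; continue with (3/9)
flip (3/9) -> (9/3): both odd, 3 mod 4 = 3, 9 mod 4 = 1, so the flip contributes +1; sign now +1
(9/3): 9 mod 3 = 0, so (9/3) = (0/3)
reached (0/3); gcd(a, n) > 1, so (0/3) = 0 and the symbol is 0

0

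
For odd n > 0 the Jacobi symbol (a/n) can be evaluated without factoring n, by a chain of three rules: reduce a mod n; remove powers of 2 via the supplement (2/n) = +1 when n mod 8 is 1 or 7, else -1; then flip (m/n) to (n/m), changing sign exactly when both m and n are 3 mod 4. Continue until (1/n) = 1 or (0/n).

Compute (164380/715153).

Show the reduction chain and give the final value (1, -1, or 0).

-1

factor out 2^2: 164380 = 2^2·41095; with 715153 mod 8 = 1, (2/715153) = +1; sign now +1; continue with (41095/715153)
flip (41095/715153) -> (715153/41095): both odd, 41095 mod 4 = 3, 715153 mod 4 = 1, so the flip contributes +1; sign now +1
(715153/41095): 715153 mod 41095 = 16538, so (715153/41095) = (16538/41095)
factor out 2^1: 16538 = 2^1·8269; with 41095 mod 8 = 7, (2/41095) = +1; sign now +1; continue with (8269/41095)
flip (8269/41095) -> (41095/8269): both odd, 8269 mod 4 = 1, 41095 mod 4 = 3, so the flip contributes +1; sign now +1
(41095/8269): 41095 mod 8269 = 8019, so (41095/8269) = (8019/8269)
flip (8019/8269) -> (8269/8019): both odd, 8019 mod 4 = 3, 8269 mod 4 = 1, so the flip contributes +1; sign now +1
(8269/8019): 8269 mod 8019 = 250, so (8269/8019) = (250/8019)
factor out 2^1: 250 = 2^1·125; with 8019 mod 8 = 3, (2/8019) = -1; sign now -1; continue with (125/8019)
flip (125/8019) -> (8019/125): both odd, 125 mod 4 = 1, 8019 mod 4 = 3, so the flip contributes +1; sign now -1
(8019/125): 8019 mod 125 = 19, so (8019/125) = (19/125)
flip (19/125) -> (125/19): both odd, 19 mod 4 = 3, 125 mod 4 = 1, so the flip contributes +1; sign now -1
(125/19): 125 mod 19 = 11, so (125/19) = (11/19)
flip (11/19) -> (19/11): both odd, 11 mod 4 = 3, 19 mod 4 = 3, so the flip contributes -1; sign now +1
(19/11): 19 mod 11 = 8, so (19/11) = (8/11)
factor out 2^3: 8 = 2^3·1; with 11 mod 8 = 3, (2/11) = -1; sign now -1; continue with (1/11)
reached (1/11) = 1, so the symbol is -1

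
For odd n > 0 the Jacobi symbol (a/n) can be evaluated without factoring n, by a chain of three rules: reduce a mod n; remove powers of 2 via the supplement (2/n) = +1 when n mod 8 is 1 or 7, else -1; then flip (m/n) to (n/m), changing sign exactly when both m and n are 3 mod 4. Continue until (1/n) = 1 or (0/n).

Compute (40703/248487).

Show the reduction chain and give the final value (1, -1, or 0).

1

flip (40703/248487) -> (248487/40703): both odd, 40703 mod 4 = 3, 248487 mod 4 = 3, so the flip contributes -1; sign now -1
(248487/40703): 248487 mod 40703 = 4269, so (248487/40703) = (4269/40703)
flip (4269/40703) -> (40703/4269): both odd, 4269 mod 4 = 1, 40703 mod 4 = 3, so the flip contributes +1; sign now -1
(40703/4269): 40703 mod 4269 = 2282, so (40703/4269) = (2282/4269)
factor out 2^1: 2282 = 2^1·1141; with 4269 mod 8 = 5, (2/4269) = -1; sign now +1; continue with (1141/4269)
flip (1141/4269) -> (4269/1141): both odd, 1141 mod 4 = 1, 4269 mod 4 = 1, so the flip contributes +1; sign now +1
(4269/1141): 4269 mod 1141 = 846, so (4269/1141) = (846/1141)
factor out 2^1: 846 = 2^1·423; with 1141 mod 8 = 5, (2/1141) = -1; sign now -1; continue with (423/1141)
flip (423/1141) -> (1141/423): both odd, 423 mod 4 = 3, 1141 mod 4 = 1, so the flip contributes +1; sign now -1
(1141/423): 1141 mod 423 = 295, so (1141/423) = (295/423)
flip (295/423) -> (423/295): both odd, 295 mod 4 = 3, 423 mod 4 = 3, so the flip contributes -1; sign now +1
(423/295): 423 mod 295 = 128, so (423/295) = (128/295)
factor out 2^7: 128 = 2^7·1; with 295 mod 8 = 7, (2/295) = +1; sign now +1; continue with (1/295)
reached (1/295) = 1, so the symbol is +1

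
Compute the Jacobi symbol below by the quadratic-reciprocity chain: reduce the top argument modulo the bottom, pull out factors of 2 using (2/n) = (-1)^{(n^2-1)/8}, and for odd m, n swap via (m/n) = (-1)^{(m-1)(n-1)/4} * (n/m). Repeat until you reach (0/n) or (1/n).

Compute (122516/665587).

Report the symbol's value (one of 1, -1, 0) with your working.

factor out 2^2: 122516 = 2^2·30629; with 665587 mod 8 = 3, (2/665587) = -1; sign now +1; continue with (30629/665587)
flip (30629/665587) -> (665587/30629): both odd, 30629 mod 4 = 1, 665587 mod 4 = 3, so the flip contributes +1; sign now +1
(665587/30629): 665587 mod 30629 = 22378, so (665587/30629) = (22378/30629)
factor out 2^1: 22378 = 2^1·11189; with 30629 mod 8 = 5, (2/30629) = -1; sign now -1; continue with (11189/30629)
flip (11189/30629) -> (30629/11189): both odd, 11189 mod 4 = 1, 30629 mod 4 = 1, so the flip contributes +1; sign now -1
(30629/11189): 30629 mod 11189 = 8251, so (30629/11189) = (8251/11189)
flip (8251/11189) -> (11189/8251): both odd, 8251 mod 4 = 3, 11189 mod 4 = 1, so the flip contributes +1; sign now -1
(11189/8251): 11189 mod 8251 = 2938, so (11189/8251) = (2938/8251)
factor out 2^1: 2938 = 2^1·1469; with 8251 mod 8 = 3, (2/8251) = -1; sign now +1; continue with (1469/8251)
flip (1469/8251) -> (8251/1469): both odd, 1469 mod 4 = 1, 8251 mod 4 = 3, so the flip contributes +1; sign now +1
(8251/1469): 8251 mod 1469 = 906, so (8251/1469) = (906/1469)
factor out 2^1: 906 = 2^1·453; with 1469 mod 8 = 5, (2/1469) = -1; sign now -1; continue with (453/1469)
flip (453/1469) -> (1469/453): both odd, 453 mod 4 = 1, 1469 mod 4 = 1, so the flip contributes +1; sign now -1
(1469/453): 1469 mod 453 = 110, so (1469/453) = (110/453)
factor out 2^1: 110 = 2^1·55; with 453 mod 8 = 5, (2/453) = -1; sign now +1; continue with (55/453)
flip (55/453) -> (453/55): both odd, 55 mod 4 = 3, 453 mod 4 = 1, so the flip contributes +1; sign now +1
(453/55): 453 mod 55 = 13, so (453/55) = (13/55)
flip (13/55) -> (55/13): both odd, 13 mod 4 = 1, 55 mod 4 = 3, so the flip contributes +1; sign now +1
(55/13): 55 mod 13 = 3, so (55/13) = (3/13)
flip (3/13) -> (13/3): both odd, 3 mod 4 = 3, 13 mod 4 = 1, so the flip contributes +1; sign now +1
(13/3): 13 mod 3 = 1, so (13/3) = (1/3)
reached (1/3) = 1, so the symbol is +1

1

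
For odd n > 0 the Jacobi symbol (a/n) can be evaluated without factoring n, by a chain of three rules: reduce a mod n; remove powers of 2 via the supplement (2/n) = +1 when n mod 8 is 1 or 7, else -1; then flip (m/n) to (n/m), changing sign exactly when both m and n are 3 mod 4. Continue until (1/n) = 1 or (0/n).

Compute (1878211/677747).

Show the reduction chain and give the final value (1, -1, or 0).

1

(1878211/677747) = (522717/677747)   [reduce mod 677747]
reciprocity: (522717/677747) = +1·(677747/522717) since 522717 mod 4 = 1, 677747 mod 4 = 3; sign now +1
(677747/522717) = (155030/522717)   [reduce mod 522717]
155030 = 2^1·77515; (2/522717) = -1 since 522717 mod 8 = 5, so (155030/522717) = (-1)^1·(77515/522717); sign now -1
reciprocity: (77515/522717) = +1·(522717/77515) since 77515 mod 4 = 3, 522717 mod 4 = 1; sign now -1
(522717/77515) = (57627/77515)   [reduce mod 77515]
reciprocity: (57627/77515) = -1·(77515/57627) since 57627 mod 4 = 3, 77515 mod 4 = 3; sign now +1
(77515/57627) = (19888/57627)   [reduce mod 57627]
19888 = 2^4·1243; (2/57627) = -1 since 57627 mod 8 = 3, so (19888/57627) = (-1)^4·(1243/57627); sign now +1
reciprocity: (1243/57627) = -1·(57627/1243) since 1243 mod 4 = 3, 57627 mod 4 = 3; sign now -1
(57627/1243) = (449/1243)   [reduce mod 1243]
reciprocity: (449/1243) = +1·(1243/449) since 449 mod 4 = 1, 1243 mod 4 = 3; sign now -1
(1243/449) = (345/449)   [reduce mod 449]
reciprocity: (345/449) = +1·(449/345) since 345 mod 4 = 1, 449 mod 4 = 1; sign now -1
(449/345) = (104/345)   [reduce mod 345]
104 = 2^3·13; (2/345) = +1 since 345 mod 8 = 1, so (104/345) = (+1)^3·(13/345); sign now -1
reciprocity: (13/345) = +1·(345/13) since 13 mod 4 = 1, 345 mod 4 = 1; sign now -1
(345/13) = (7/13)   [reduce mod 13]
reciprocity: (7/13) = +1·(13/7) since 7 mod 4 = 3, 13 mod 4 = 1; sign now -1
(13/7) = (6/7)   [reduce mod 7]
6 = 2^1·3; (2/7) = +1 since 7 mod 8 = 7, so (6/7) = (+1)^1·(3/7); sign now -1
reciprocity: (3/7) = -1·(7/3) since 3 mod 4 = 3, 7 mod 4 = 3; sign now +1
(7/3) = (1/3)   [reduce mod 3]
(1/3) = 1; final value = sign = +1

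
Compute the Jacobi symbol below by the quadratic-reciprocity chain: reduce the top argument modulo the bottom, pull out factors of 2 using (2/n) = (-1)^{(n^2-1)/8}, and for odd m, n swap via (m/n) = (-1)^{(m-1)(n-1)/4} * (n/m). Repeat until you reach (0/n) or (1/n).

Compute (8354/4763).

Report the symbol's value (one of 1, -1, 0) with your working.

1

(8354/4763) = (3591/4763)   [reduce mod 4763]
reciprocity: (3591/4763) = -1·(4763/3591) since 3591 mod 4 = 3, 4763 mod 4 = 3; sign now -1
(4763/3591) = (1172/3591)   [reduce mod 3591]
1172 = 2^2·293; (2/3591) = +1 since 3591 mod 8 = 7, so (1172/3591) = (+1)^2·(293/3591); sign now -1
reciprocity: (293/3591) = +1·(3591/293) since 293 mod 4 = 1, 3591 mod 4 = 3; sign now -1
(3591/293) = (75/293)   [reduce mod 293]
reciprocity: (75/293) = +1·(293/75) since 75 mod 4 = 3, 293 mod 4 = 1; sign now -1
(293/75) = (68/75)   [reduce mod 75]
68 = 2^2·17; (2/75) = -1 since 75 mod 8 = 3, so (68/75) = (-1)^2·(17/75); sign now -1
reciprocity: (17/75) = +1·(75/17) since 17 mod 4 = 1, 75 mod 4 = 3; sign now -1
(75/17) = (7/17)   [reduce mod 17]
reciprocity: (7/17) = +1·(17/7) since 7 mod 4 = 3, 17 mod 4 = 1; sign now -1
(17/7) = (3/7)   [reduce mod 7]
reciprocity: (3/7) = -1·(7/3) since 3 mod 4 = 3, 7 mod 4 = 3; sign now +1
(7/3) = (1/3)   [reduce mod 3]
(1/3) = 1; final value = sign = +1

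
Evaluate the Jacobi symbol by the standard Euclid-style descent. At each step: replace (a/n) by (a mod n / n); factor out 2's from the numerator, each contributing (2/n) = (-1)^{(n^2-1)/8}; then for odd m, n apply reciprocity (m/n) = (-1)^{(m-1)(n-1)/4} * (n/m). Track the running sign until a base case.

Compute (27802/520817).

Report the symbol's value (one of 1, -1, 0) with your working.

27802 = 2^1·13901; (2/520817) = +1 since 520817 mod 8 = 1, so (27802/520817) = (+1)^1·(13901/520817); sign now +1
reciprocity: (13901/520817) = +1·(520817/13901) since 13901 mod 4 = 1, 520817 mod 4 = 1; sign now +1
(520817/13901) = (6480/13901)   [reduce mod 13901]
6480 = 2^4·405; (2/13901) = -1 since 13901 mod 8 = 5, so (6480/13901) = (-1)^4·(405/13901); sign now +1
reciprocity: (405/13901) = +1·(13901/405) since 405 mod 4 = 1, 13901 mod 4 = 1; sign now +1
(13901/405) = (131/405)   [reduce mod 405]
reciprocity: (131/405) = +1·(405/131) since 131 mod 4 = 3, 405 mod 4 = 1; sign now +1
(405/131) = (12/131)   [reduce mod 131]
12 = 2^2·3; (2/131) = -1 since 131 mod 8 = 3, so (12/131) = (-1)^2·(3/131); sign now +1
reciprocity: (3/131) = -1·(131/3) since 3 mod 4 = 3, 131 mod 4 = 3; sign now -1
(131/3) = (2/3)   [reduce mod 3]
2 = 2^1·1; (2/3) = -1 since 3 mod 8 = 3, so (2/3) = (-1)^1·(1/3); sign now +1
(1/3) = 1; final value = sign = +1

1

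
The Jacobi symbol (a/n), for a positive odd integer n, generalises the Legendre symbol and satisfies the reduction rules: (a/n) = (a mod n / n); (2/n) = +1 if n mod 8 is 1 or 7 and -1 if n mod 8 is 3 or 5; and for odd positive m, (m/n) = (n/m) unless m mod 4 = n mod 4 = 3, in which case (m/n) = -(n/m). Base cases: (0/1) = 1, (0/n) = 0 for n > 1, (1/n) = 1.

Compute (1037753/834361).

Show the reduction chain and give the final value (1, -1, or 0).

-1

(1037753/834361) = (203392/834361)   [reduce mod 834361]
203392 = 2^7·1589; (2/834361) = +1 since 834361 mod 8 = 1, so (203392/834361) = (+1)^7·(1589/834361); sign now +1
reciprocity: (1589/834361) = +1·(834361/1589) since 1589 mod 4 = 1, 834361 mod 4 = 1; sign now +1
(834361/1589) = (136/1589)   [reduce mod 1589]
136 = 2^3·17; (2/1589) = -1 since 1589 mod 8 = 5, so (136/1589) = (-1)^3·(17/1589); sign now -1
reciprocity: (17/1589) = +1·(1589/17) since 17 mod 4 = 1, 1589 mod 4 = 1; sign now -1
(1589/17) = (8/17)   [reduce mod 17]
8 = 2^3·1; (2/17) = +1 since 17 mod 8 = 1, so (8/17) = (+1)^3·(1/17); sign now -1
(1/17) = 1; final value = sign = -1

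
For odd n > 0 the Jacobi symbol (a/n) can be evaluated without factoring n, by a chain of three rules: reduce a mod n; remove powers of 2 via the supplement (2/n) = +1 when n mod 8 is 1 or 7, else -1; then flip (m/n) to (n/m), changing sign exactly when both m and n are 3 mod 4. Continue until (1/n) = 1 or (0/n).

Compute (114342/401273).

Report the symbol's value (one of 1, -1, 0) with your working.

114342 = 2^1·57171; (2/401273) = +1 since 401273 mod 8 = 1, so (114342/401273) = (+1)^1·(57171/401273); sign now +1
reciprocity: (57171/401273) = +1·(401273/57171) since 57171 mod 4 = 3, 401273 mod 4 = 1; sign now +1
(401273/57171) = (1076/57171)   [reduce mod 57171]
1076 = 2^2·269; (2/57171) = -1 since 57171 mod 8 = 3, so (1076/57171) = (-1)^2·(269/57171); sign now +1
reciprocity: (269/57171) = +1·(57171/269) since 269 mod 4 = 1, 57171 mod 4 = 3; sign now +1
(57171/269) = (143/269)   [reduce mod 269]
reciprocity: (143/269) = +1·(269/143) since 143 mod 4 = 3, 269 mod 4 = 1; sign now +1
(269/143) = (126/143)   [reduce mod 143]
126 = 2^1·63; (2/143) = +1 since 143 mod 8 = 7, so (126/143) = (+1)^1·(63/143); sign now +1
reciprocity: (63/143) = -1·(143/63) since 63 mod 4 = 3, 143 mod 4 = 3; sign now -1
(143/63) = (17/63)   [reduce mod 63]
reciprocity: (17/63) = +1·(63/17) since 17 mod 4 = 1, 63 mod 4 = 3; sign now -1
(63/17) = (12/17)   [reduce mod 17]
12 = 2^2·3; (2/17) = +1 since 17 mod 8 = 1, so (12/17) = (+1)^2·(3/17); sign now -1
reciprocity: (3/17) = +1·(17/3) since 3 mod 4 = 3, 17 mod 4 = 1; sign now -1
(17/3) = (2/3)   [reduce mod 3]
2 = 2^1·1; (2/3) = -1 since 3 mod 8 = 3, so (2/3) = (-1)^1·(1/3); sign now +1
(1/3) = 1; final value = sign = +1

1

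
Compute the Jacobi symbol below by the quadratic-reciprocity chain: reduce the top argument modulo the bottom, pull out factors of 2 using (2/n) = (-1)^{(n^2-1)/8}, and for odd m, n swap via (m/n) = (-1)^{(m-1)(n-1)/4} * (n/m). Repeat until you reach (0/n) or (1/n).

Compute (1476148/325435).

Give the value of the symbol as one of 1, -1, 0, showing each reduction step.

(1476148/325435) = (174408/325435)   [reduce mod 325435]
174408 = 2^3·21801; (2/325435) = -1 since 325435 mod 8 = 3, so (174408/325435) = (-1)^3·(21801/325435); sign now -1
reciprocity: (21801/325435) = +1·(325435/21801) since 21801 mod 4 = 1, 325435 mod 4 = 3; sign now -1
(325435/21801) = (20221/21801)   [reduce mod 21801]
reciprocity: (20221/21801) = +1·(21801/20221) since 20221 mod 4 = 1, 21801 mod 4 = 1; sign now -1
(21801/20221) = (1580/20221)   [reduce mod 20221]
1580 = 2^2·395; (2/20221) = -1 since 20221 mod 8 = 5, so (1580/20221) = (-1)^2·(395/20221); sign now -1
reciprocity: (395/20221) = +1·(20221/395) since 395 mod 4 = 3, 20221 mod 4 = 1; sign now -1
(20221/395) = (76/395)   [reduce mod 395]
76 = 2^2·19; (2/395) = -1 since 395 mod 8 = 3, so (76/395) = (-1)^2·(19/395); sign now -1
reciprocity: (19/395) = -1·(395/19) since 19 mod 4 = 3, 395 mod 4 = 3; sign now +1
(395/19) = (15/19)   [reduce mod 19]
reciprocity: (15/19) = -1·(19/15) since 15 mod 4 = 3, 19 mod 4 = 3; sign now -1
(19/15) = (4/15)   [reduce mod 15]
4 = 2^2·1; (2/15) = +1 since 15 mod 8 = 7, so (4/15) = (+1)^2·(1/15); sign now -1
(1/15) = 1; final value = sign = -1

-1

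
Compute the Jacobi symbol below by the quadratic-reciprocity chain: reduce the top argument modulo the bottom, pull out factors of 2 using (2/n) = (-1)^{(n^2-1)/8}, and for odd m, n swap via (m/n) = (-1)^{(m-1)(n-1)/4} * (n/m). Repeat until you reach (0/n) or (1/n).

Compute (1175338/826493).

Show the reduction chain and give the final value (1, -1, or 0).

(1175338/826493): 1175338 mod 826493 = 348845, so (1175338/826493) = (348845/826493)
flip (348845/826493) -> (826493/348845): both odd, 348845 mod 4 = 1, 826493 mod 4 = 1, so the flip contributes +1; sign now +1
(826493/348845): 826493 mod 348845 = 128803, so (826493/348845) = (128803/348845)
flip (128803/348845) -> (348845/128803): both odd, 128803 mod 4 = 3, 348845 mod 4 = 1, so the flip contributes +1; sign now +1
(348845/128803): 348845 mod 128803 = 91239, so (348845/128803) = (91239/128803)
flip (91239/128803) -> (128803/91239): both odd, 91239 mod 4 = 3, 128803 mod 4 = 3, so the flip contributes -1; sign now -1
(128803/91239): 128803 mod 91239 = 37564, so (128803/91239) = (37564/91239)
factor out 2^2: 37564 = 2^2·9391; with 91239 mod 8 = 7, (2/91239) = +1; sign now -1; continue with (9391/91239)
flip (9391/91239) -> (91239/9391): both odd, 9391 mod 4 = 3, 91239 mod 4 = 3, so the flip contributes -1; sign now +1
(91239/9391): 91239 mod 9391 = 6720, so (91239/9391) = (6720/9391)
factor out 2^6: 6720 = 2^6·105; with 9391 mod 8 = 7, (2/9391) = +1; sign now +1; continue with (105/9391)
flip (105/9391) -> (9391/105): both odd, 105 mod 4 = 1, 9391 mod 4 = 3, so the flip contributes +1; sign now +1
(9391/105): 9391 mod 105 = 46, so (9391/105) = (46/105)
factor out 2^1: 46 = 2^1·23; with 105 mod 8 = 1, (2/105) = +1; sign now +1; continue with (23/105)
flip (23/105) -> (105/23): both odd, 23 mod 4 = 3, 105 mod 4 = 1, so the flip contributes +1; sign now +1
(105/23): 105 mod 23 = 13, so (105/23) = (13/23)
flip (13/23) -> (23/13): both odd, 13 mod 4 = 1, 23 mod 4 = 3, so the flip contributes +1; sign now +1
(23/13): 23 mod 13 = 10, so (23/13) = (10/13)
factor out 2^1: 10 = 2^1·5; with 13 mod 8 = 5, (2/13) = -1; sign now -1; continue with (5/13)
flip (5/13) -> (13/5): both odd, 5 mod 4 = 1, 13 mod 4 = 1, so the flip contributes +1; sign now -1
(13/5): 13 mod 5 = 3, so (13/5) = (3/5)
flip (3/5) -> (5/3): both odd, 3 mod 4 = 3, 5 mod 4 = 1, so the flip contributes +1; sign now -1
(5/3): 5 mod 3 = 2, so (5/3) = (2/3)
factor out 2^1: 2 = 2^1·1; with 3 mod 8 = 3, (2/3) = -1; sign now +1; continue with (1/3)
reached (1/3) = 1, so the symbol is +1

1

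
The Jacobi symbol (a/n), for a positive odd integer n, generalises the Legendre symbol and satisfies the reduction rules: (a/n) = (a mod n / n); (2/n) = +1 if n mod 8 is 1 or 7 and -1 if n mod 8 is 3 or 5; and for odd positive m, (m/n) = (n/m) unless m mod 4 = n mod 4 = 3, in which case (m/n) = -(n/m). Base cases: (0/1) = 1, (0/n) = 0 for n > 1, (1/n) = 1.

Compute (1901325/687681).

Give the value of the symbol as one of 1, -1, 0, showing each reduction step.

(1901325/687681) = (525963/687681)   [reduce mod 687681]
reciprocity: (525963/687681) = +1·(687681/525963) since 525963 mod 4 = 3, 687681 mod 4 = 1; sign now +1
(687681/525963) = (161718/525963)   [reduce mod 525963]
161718 = 2^1·80859; (2/525963) = -1 since 525963 mod 8 = 3, so (161718/525963) = (-1)^1·(80859/525963); sign now -1
reciprocity: (80859/525963) = -1·(525963/80859) since 80859 mod 4 = 3, 525963 mod 4 = 3; sign now +1
(525963/80859) = (40809/80859)   [reduce mod 80859]
reciprocity: (40809/80859) = +1·(80859/40809) since 40809 mod 4 = 1, 80859 mod 4 = 3; sign now +1
(80859/40809) = (40050/40809)   [reduce mod 40809]
40050 = 2^1·20025; (2/40809) = +1 since 40809 mod 8 = 1, so (40050/40809) = (+1)^1·(20025/40809); sign now +1
reciprocity: (20025/40809) = +1·(40809/20025) since 20025 mod 4 = 1, 40809 mod 4 = 1; sign now +1
(40809/20025) = (759/20025)   [reduce mod 20025]
reciprocity: (759/20025) = +1·(20025/759) since 759 mod 4 = 3, 20025 mod 4 = 1; sign now +1
(20025/759) = (291/759)   [reduce mod 759]
reciprocity: (291/759) = -1·(759/291) since 291 mod 4 = 3, 759 mod 4 = 3; sign now -1
(759/291) = (177/291)   [reduce mod 291]
reciprocity: (177/291) = +1·(291/177) since 177 mod 4 = 1, 291 mod 4 = 3; sign now -1
(291/177) = (114/177)   [reduce mod 177]
114 = 2^1·57; (2/177) = +1 since 177 mod 8 = 1, so (114/177) = (+1)^1·(57/177); sign now -1
reciprocity: (57/177) = +1·(177/57) since 57 mod 4 = 1, 177 mod 4 = 1; sign now -1
(177/57) = (6/57)   [reduce mod 57]
6 = 2^1·3; (2/57) = +1 since 57 mod 8 = 1, so (6/57) = (+1)^1·(3/57); sign now -1
reciprocity: (3/57) = +1·(57/3) since 3 mod 4 = 3, 57 mod 4 = 1; sign now -1
(57/3) = (0/3)   [reduce mod 3]
(0/3) = 0   [gcd(a, n) > 1]; final value = 0

0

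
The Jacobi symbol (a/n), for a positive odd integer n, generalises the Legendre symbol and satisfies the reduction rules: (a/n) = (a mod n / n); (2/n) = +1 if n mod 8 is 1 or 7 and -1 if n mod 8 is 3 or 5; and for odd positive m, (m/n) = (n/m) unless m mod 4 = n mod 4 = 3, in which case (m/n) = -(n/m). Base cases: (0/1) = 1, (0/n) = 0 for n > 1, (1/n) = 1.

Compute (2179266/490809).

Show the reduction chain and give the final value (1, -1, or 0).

(2179266/490809): 2179266 mod 490809 = 216030, so (2179266/490809) = (216030/490809)
factor out 2^1: 216030 = 2^1·108015; with 490809 mod 8 = 1, (2/490809) = +1; sign now +1; continue with (108015/490809)
flip (108015/490809) -> (490809/108015): both odd, 108015 mod 4 = 3, 490809 mod 4 = 1, so the flip contributes +1; sign now +1
(490809/108015): 490809 mod 108015 = 58749, so (490809/108015) = (58749/108015)
flip (58749/108015) -> (108015/58749): both odd, 58749 mod 4 = 1, 108015 mod 4 = 3, so the flip contributes +1; sign now +1
(108015/58749): 108015 mod 58749 = 49266, so (108015/58749) = (49266/58749)
factor out 2^1: 49266 = 2^1·24633; with 58749 mod 8 = 5, (2/58749) = -1; sign now -1; continue with (24633/58749)
flip (24633/58749) -> (58749/24633): both odd, 24633 mod 4 = 1, 58749 mod 4 = 1, so the flip contributes +1; sign now -1
(58749/24633): 58749 mod 24633 = 9483, so (58749/24633) = (9483/24633)
flip (9483/24633) -> (24633/9483): both odd, 9483 mod 4 = 3, 24633 mod 4 = 1, so the flip contributes +1; sign now -1
(24633/9483): 24633 mod 9483 = 5667, so (24633/9483) = (5667/9483)
flip (5667/9483) -> (9483/5667): both odd, 5667 mod 4 = 3, 9483 mod 4 = 3, so the flip contributes -1; sign now +1
(9483/5667): 9483 mod 5667 = 3816, so (9483/5667) = (3816/5667)
factor out 2^3: 3816 = 2^3·477; with 5667 mod 8 = 3, (2/5667) = -1; sign now -1; continue with (477/5667)
flip (477/5667) -> (5667/477): both odd, 477 mod 4 = 1, 5667 mod 4 = 3, so the flip contributes +1; sign now -1
(5667/477): 5667 mod 477 = 420, so (5667/477) = (420/477)
factor out 2^2: 420 = 2^2·105; with 477 mod 8 = 5, (2/477) = -1; sign now -1; continue with (105/477)
flip (105/477) -> (477/105): both odd, 105 mod 4 = 1, 477 mod 4 = 1, so the flip contributes +1; sign now -1
(477/105): 477 mod 105 = 57, so (477/105) = (57/105)
flip (57/105) -> (105/57): both odd, 57 mod 4 = 1, 105 mod 4 = 1, so the flip contributes +1; sign now -1
(105/57): 105 mod 57 = 48, so (105/57) = (48/57)
factor out 2^4: 48 = 2^4·3; with 57 mod 8 = 1, (2/57) = +1; sign now -1; continue with (3/57)
flip (3/57) -> (57/3): both odd, 3 mod 4 = 3, 57 mod 4 = 1, so the flip contributes +1; sign now -1
(57/3): 57 mod 3 = 0, so (57/3) = (0/3)
reached (0/3); gcd(a, n) > 1, so (0/3) = 0 and the symbol is 0

0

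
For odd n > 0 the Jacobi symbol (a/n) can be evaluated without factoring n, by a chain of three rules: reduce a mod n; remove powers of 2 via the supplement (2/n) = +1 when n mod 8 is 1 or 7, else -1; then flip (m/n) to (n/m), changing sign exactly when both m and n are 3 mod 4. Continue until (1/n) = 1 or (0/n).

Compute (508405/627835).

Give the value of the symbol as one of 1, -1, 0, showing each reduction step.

0

flip (508405/627835) -> (627835/508405): both odd, 508405 mod 4 = 1, 627835 mod 4 = 3, so the flip contributes +1; sign now +1
(627835/508405): 627835 mod 508405 = 119430, so (627835/508405) = (119430/508405)
factor out 2^1: 119430 = 2^1·59715; with 508405 mod 8 = 5, (2/508405) = -1; sign now -1; continue with (59715/508405)
flip (59715/508405) -> (508405/59715): both odd, 59715 mod 4 = 3, 508405 mod 4 = 1, so the flip contributes +1; sign now -1
(508405/59715): 508405 mod 59715 = 30685, so (508405/59715) = (30685/59715)
flip (30685/59715) -> (59715/30685): both odd, 30685 mod 4 = 1, 59715 mod 4 = 3, so the flip contributes +1; sign now -1
(59715/30685): 59715 mod 30685 = 29030, so (59715/30685) = (29030/30685)
factor out 2^1: 29030 = 2^1·14515; with 30685 mod 8 = 5, (2/30685) = -1; sign now +1; continue with (14515/30685)
flip (14515/30685) -> (30685/14515): both odd, 14515 mod 4 = 3, 30685 mod 4 = 1, so the flip contributes +1; sign now +1
(30685/14515): 30685 mod 14515 = 1655, so (30685/14515) = (1655/14515)
flip (1655/14515) -> (14515/1655): both odd, 1655 mod 4 = 3, 14515 mod 4 = 3, so the flip contributes -1; sign now -1
(14515/1655): 14515 mod 1655 = 1275, so (14515/1655) = (1275/1655)
flip (1275/1655) -> (1655/1275): both odd, 1275 mod 4 = 3, 1655 mod 4 = 3, so the flip contributes -1; sign now +1
(1655/1275): 1655 mod 1275 = 380, so (1655/1275) = (380/1275)
factor out 2^2: 380 = 2^2·95; with 1275 mod 8 = 3, (2/1275) = -1; sign now +1; continue with (95/1275)
flip (95/1275) -> (1275/95): both odd, 95 mod 4 = 3, 1275 mod 4 = 3, so the flip contributes -1; sign now -1
(1275/95): 1275 mod 95 = 40, so (1275/95) = (40/95)
factor out 2^3: 40 = 2^3·5; with 95 mod 8 = 7, (2/95) = +1; sign now -1; continue with (5/95)
flip (5/95) -> (95/5): both odd, 5 mod 4 = 1, 95 mod 4 = 3, so the flip contributes +1; sign now -1
(95/5): 95 mod 5 = 0, so (95/5) = (0/5)
reached (0/5); gcd(a, n) > 1, so (0/5) = 0 and the symbol is 0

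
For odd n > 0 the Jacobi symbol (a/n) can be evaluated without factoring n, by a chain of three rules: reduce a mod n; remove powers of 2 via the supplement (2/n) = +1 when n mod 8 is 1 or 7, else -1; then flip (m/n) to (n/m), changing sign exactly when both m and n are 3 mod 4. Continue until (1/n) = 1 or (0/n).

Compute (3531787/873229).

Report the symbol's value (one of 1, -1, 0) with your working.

0

(3531787/873229): 3531787 mod 873229 = 38871, so (3531787/873229) = (38871/873229)
flip (38871/873229) -> (873229/38871): both odd, 38871 mod 4 = 3, 873229 mod 4 = 1, so the flip contributes +1; sign now +1
(873229/38871): 873229 mod 38871 = 18067, so (873229/38871) = (18067/38871)
flip (18067/38871) -> (38871/18067): both odd, 18067 mod 4 = 3, 38871 mod 4 = 3, so the flip contributes -1; sign now -1
(38871/18067): 38871 mod 18067 = 2737, so (38871/18067) = (2737/18067)
flip (2737/18067) -> (18067/2737): both odd, 2737 mod 4 = 1, 18067 mod 4 = 3, so the flip contributes +1; sign now -1
(18067/2737): 18067 mod 2737 = 1645, so (18067/2737) = (1645/2737)
flip (1645/2737) -> (2737/1645): both odd, 1645 mod 4 = 1, 2737 mod 4 = 1, so the flip contributes +1; sign now -1
(2737/1645): 2737 mod 1645 = 1092, so (2737/1645) = (1092/1645)
factor out 2^2: 1092 = 2^2·273; with 1645 mod 8 = 5, (2/1645) = -1; sign now -1; continue with (273/1645)
flip (273/1645) -> (1645/273): both odd, 273 mod 4 = 1, 1645 mod 4 = 1, so the flip contributes +1; sign now -1
(1645/273): 1645 mod 273 = 7, so (1645/273) = (7/273)
flip (7/273) -> (273/7): both odd, 7 mod 4 = 3, 273 mod 4 = 1, so the flip contributes +1; sign now -1
(273/7): 273 mod 7 = 0, so (273/7) = (0/7)
reached (0/7); gcd(a, n) > 1, so (0/7) = 0 and the symbol is 0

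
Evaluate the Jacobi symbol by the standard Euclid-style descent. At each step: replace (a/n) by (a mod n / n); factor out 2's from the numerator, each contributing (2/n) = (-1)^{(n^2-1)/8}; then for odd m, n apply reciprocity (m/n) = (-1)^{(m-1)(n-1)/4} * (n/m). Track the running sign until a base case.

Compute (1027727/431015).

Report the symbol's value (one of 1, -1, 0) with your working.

-1

(1027727/431015) = (165697/431015)   [reduce mod 431015]
reciprocity: (165697/431015) = +1·(431015/165697) since 165697 mod 4 = 1, 431015 mod 4 = 3; sign now +1
(431015/165697) = (99621/165697)   [reduce mod 165697]
reciprocity: (99621/165697) = +1·(165697/99621) since 99621 mod 4 = 1, 165697 mod 4 = 1; sign now +1
(165697/99621) = (66076/99621)   [reduce mod 99621]
66076 = 2^2·16519; (2/99621) = -1 since 99621 mod 8 = 5, so (66076/99621) = (-1)^2·(16519/99621); sign now +1
reciprocity: (16519/99621) = +1·(99621/16519) since 16519 mod 4 = 3, 99621 mod 4 = 1; sign now +1
(99621/16519) = (507/16519)   [reduce mod 16519]
reciprocity: (507/16519) = -1·(16519/507) since 507 mod 4 = 3, 16519 mod 4 = 3; sign now -1
(16519/507) = (295/507)   [reduce mod 507]
reciprocity: (295/507) = -1·(507/295) since 295 mod 4 = 3, 507 mod 4 = 3; sign now +1
(507/295) = (212/295)   [reduce mod 295]
212 = 2^2·53; (2/295) = +1 since 295 mod 8 = 7, so (212/295) = (+1)^2·(53/295); sign now +1
reciprocity: (53/295) = +1·(295/53) since 53 mod 4 = 1, 295 mod 4 = 3; sign now +1
(295/53) = (30/53)   [reduce mod 53]
30 = 2^1·15; (2/53) = -1 since 53 mod 8 = 5, so (30/53) = (-1)^1·(15/53); sign now -1
reciprocity: (15/53) = +1·(53/15) since 15 mod 4 = 3, 53 mod 4 = 1; sign now -1
(53/15) = (8/15)   [reduce mod 15]
8 = 2^3·1; (2/15) = +1 since 15 mod 8 = 7, so (8/15) = (+1)^3·(1/15); sign now -1
(1/15) = 1; final value = sign = -1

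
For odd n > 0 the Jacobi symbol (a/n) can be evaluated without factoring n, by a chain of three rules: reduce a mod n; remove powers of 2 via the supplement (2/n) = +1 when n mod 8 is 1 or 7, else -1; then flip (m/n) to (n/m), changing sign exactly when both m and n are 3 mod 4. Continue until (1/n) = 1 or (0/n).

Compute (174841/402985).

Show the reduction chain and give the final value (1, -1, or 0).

1

flip (174841/402985) -> (402985/174841): both odd, 174841 mod 4 = 1, 402985 mod 4 = 1, so the flip contributes +1; sign now +1
(402985/174841): 402985 mod 174841 = 53303, so (402985/174841) = (53303/174841)
flip (53303/174841) -> (174841/53303): both odd, 53303 mod 4 = 3, 174841 mod 4 = 1, so the flip contributes +1; sign now +1
(174841/53303): 174841 mod 53303 = 14932, so (174841/53303) = (14932/53303)
factor out 2^2: 14932 = 2^2·3733; with 53303 mod 8 = 7, (2/53303) = +1; sign now +1; continue with (3733/53303)
flip (3733/53303) -> (53303/3733): both odd, 3733 mod 4 = 1, 53303 mod 4 = 3, so the flip contributes +1; sign now +1
(53303/3733): 53303 mod 3733 = 1041, so (53303/3733) = (1041/3733)
flip (1041/3733) -> (3733/1041): both odd, 1041 mod 4 = 1, 3733 mod 4 = 1, so the flip contributes +1; sign now +1
(3733/1041): 3733 mod 1041 = 610, so (3733/1041) = (610/1041)
factor out 2^1: 610 = 2^1·305; with 1041 mod 8 = 1, (2/1041) = +1; sign now +1; continue with (305/1041)
flip (305/1041) -> (1041/305): both odd, 305 mod 4 = 1, 1041 mod 4 = 1, so the flip contributes +1; sign now +1
(1041/305): 1041 mod 305 = 126, so (1041/305) = (126/305)
factor out 2^1: 126 = 2^1·63; with 305 mod 8 = 1, (2/305) = +1; sign now +1; continue with (63/305)
flip (63/305) -> (305/63): both odd, 63 mod 4 = 3, 305 mod 4 = 1, so the flip contributes +1; sign now +1
(305/63): 305 mod 63 = 53, so (305/63) = (53/63)
flip (53/63) -> (63/53): both odd, 53 mod 4 = 1, 63 mod 4 = 3, so the flip contributes +1; sign now +1
(63/53): 63 mod 53 = 10, so (63/53) = (10/53)
factor out 2^1: 10 = 2^1·5; with 53 mod 8 = 5, (2/53) = -1; sign now -1; continue with (5/53)
flip (5/53) -> (53/5): both odd, 5 mod 4 = 1, 53 mod 4 = 1, so the flip contributes +1; sign now -1
(53/5): 53 mod 5 = 3, so (53/5) = (3/5)
flip (3/5) -> (5/3): both odd, 3 mod 4 = 3, 5 mod 4 = 1, so the flip contributes +1; sign now -1
(5/3): 5 mod 3 = 2, so (5/3) = (2/3)
factor out 2^1: 2 = 2^1·1; with 3 mod 8 = 3, (2/3) = -1; sign now +1; continue with (1/3)
reached (1/3) = 1, so the symbol is +1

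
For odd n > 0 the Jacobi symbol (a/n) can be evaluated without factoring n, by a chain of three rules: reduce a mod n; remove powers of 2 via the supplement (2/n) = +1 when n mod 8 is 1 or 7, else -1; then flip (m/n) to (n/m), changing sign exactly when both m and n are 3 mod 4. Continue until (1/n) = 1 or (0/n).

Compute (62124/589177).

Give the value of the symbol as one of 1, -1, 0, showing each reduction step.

62124 = 2^2·15531; (2/589177) = +1 since 589177 mod 8 = 1, so (62124/589177) = (+1)^2·(15531/589177); sign now +1
reciprocity: (15531/589177) = +1·(589177/15531) since 15531 mod 4 = 3, 589177 mod 4 = 1; sign now +1
(589177/15531) = (14530/15531)   [reduce mod 15531]
14530 = 2^1·7265; (2/15531) = -1 since 15531 mod 8 = 3, so (14530/15531) = (-1)^1·(7265/15531); sign now -1
reciprocity: (7265/15531) = +1·(15531/7265) since 7265 mod 4 = 1, 15531 mod 4 = 3; sign now -1
(15531/7265) = (1001/7265)   [reduce mod 7265]
reciprocity: (1001/7265) = +1·(7265/1001) since 1001 mod 4 = 1, 7265 mod 4 = 1; sign now -1
(7265/1001) = (258/1001)   [reduce mod 1001]
258 = 2^1·129; (2/1001) = +1 since 1001 mod 8 = 1, so (258/1001) = (+1)^1·(129/1001); sign now -1
reciprocity: (129/1001) = +1·(1001/129) since 129 mod 4 = 1, 1001 mod 4 = 1; sign now -1
(1001/129) = (98/129)   [reduce mod 129]
98 = 2^1·49; (2/129) = +1 since 129 mod 8 = 1, so (98/129) = (+1)^1·(49/129); sign now -1
reciprocity: (49/129) = +1·(129/49) since 49 mod 4 = 1, 129 mod 4 = 1; sign now -1
(129/49) = (31/49)   [reduce mod 49]
reciprocity: (31/49) = +1·(49/31) since 31 mod 4 = 3, 49 mod 4 = 1; sign now -1
(49/31) = (18/31)   [reduce mod 31]
18 = 2^1·9; (2/31) = +1 since 31 mod 8 = 7, so (18/31) = (+1)^1·(9/31); sign now -1
reciprocity: (9/31) = +1·(31/9) since 9 mod 4 = 1, 31 mod 4 = 3; sign now -1
(31/9) = (4/9)   [reduce mod 9]
4 = 2^2·1; (2/9) = +1 since 9 mod 8 = 1, so (4/9) = (+1)^2·(1/9); sign now -1
(1/9) = 1; final value = sign = -1

-1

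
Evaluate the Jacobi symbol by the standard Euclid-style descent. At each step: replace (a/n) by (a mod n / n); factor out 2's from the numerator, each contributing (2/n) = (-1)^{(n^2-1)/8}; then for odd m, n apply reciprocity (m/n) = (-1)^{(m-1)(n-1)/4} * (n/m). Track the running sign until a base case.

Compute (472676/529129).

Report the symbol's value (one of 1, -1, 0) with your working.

472676 = 2^2·118169; (2/529129) = +1 since 529129 mod 8 = 1, so (472676/529129) = (+1)^2·(118169/529129); sign now +1
reciprocity: (118169/529129) = +1·(529129/118169) since 118169 mod 4 = 1, 529129 mod 4 = 1; sign now +1
(529129/118169) = (56453/118169)   [reduce mod 118169]
reciprocity: (56453/118169) = +1·(118169/56453) since 56453 mod 4 = 1, 118169 mod 4 = 1; sign now +1
(118169/56453) = (5263/56453)   [reduce mod 56453]
reciprocity: (5263/56453) = +1·(56453/5263) since 5263 mod 4 = 3, 56453 mod 4 = 1; sign now +1
(56453/5263) = (3823/5263)   [reduce mod 5263]
reciprocity: (3823/5263) = -1·(5263/3823) since 3823 mod 4 = 3, 5263 mod 4 = 3; sign now -1
(5263/3823) = (1440/3823)   [reduce mod 3823]
1440 = 2^5·45; (2/3823) = +1 since 3823 mod 8 = 7, so (1440/3823) = (+1)^5·(45/3823); sign now -1
reciprocity: (45/3823) = +1·(3823/45) since 45 mod 4 = 1, 3823 mod 4 = 3; sign now -1
(3823/45) = (43/45)   [reduce mod 45]
reciprocity: (43/45) = +1·(45/43) since 43 mod 4 = 3, 45 mod 4 = 1; sign now -1
(45/43) = (2/43)   [reduce mod 43]
2 = 2^1·1; (2/43) = -1 since 43 mod 8 = 3, so (2/43) = (-1)^1·(1/43); sign now +1
(1/43) = 1; final value = sign = +1

1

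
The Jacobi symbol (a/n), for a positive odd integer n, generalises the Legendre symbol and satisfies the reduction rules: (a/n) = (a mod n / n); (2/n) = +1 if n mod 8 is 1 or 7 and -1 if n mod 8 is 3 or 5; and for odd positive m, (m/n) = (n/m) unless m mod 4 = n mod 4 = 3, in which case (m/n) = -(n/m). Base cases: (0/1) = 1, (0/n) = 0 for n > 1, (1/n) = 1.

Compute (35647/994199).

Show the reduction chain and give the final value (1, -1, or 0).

flip (35647/994199) -> (994199/35647): both odd, 35647 mod 4 = 3, 994199 mod 4 = 3, so the flip contributes -1; sign now -1
(994199/35647): 994199 mod 35647 = 31730, so (994199/35647) = (31730/35647)
factor out 2^1: 31730 = 2^1·15865; with 35647 mod 8 = 7, (2/35647) = +1; sign now -1; continue with (15865/35647)
flip (15865/35647) -> (35647/15865): both odd, 15865 mod 4 = 1, 35647 mod 4 = 3, so the flip contributes +1; sign now -1
(35647/15865): 35647 mod 15865 = 3917, so (35647/15865) = (3917/15865)
flip (3917/15865) -> (15865/3917): both odd, 3917 mod 4 = 1, 15865 mod 4 = 1, so the flip contributes +1; sign now -1
(15865/3917): 15865 mod 3917 = 197, so (15865/3917) = (197/3917)
flip (197/3917) -> (3917/197): both odd, 197 mod 4 = 1, 3917 mod 4 = 1, so the flip contributes +1; sign now -1
(3917/197): 3917 mod 197 = 174, so (3917/197) = (174/197)
factor out 2^1: 174 = 2^1·87; with 197 mod 8 = 5, (2/197) = -1; sign now +1; continue with (87/197)
flip (87/197) -> (197/87): both odd, 87 mod 4 = 3, 197 mod 4 = 1, so the flip contributes +1; sign now +1
(197/87): 197 mod 87 = 23, so (197/87) = (23/87)
flip (23/87) -> (87/23): both odd, 23 mod 4 = 3, 87 mod 4 = 3, so the flip contributes -1; sign now -1
(87/23): 87 mod 23 = 18, so (87/23) = (18/23)
factor out 2^1: 18 = 2^1·9; with 23 mod 8 = 7, (2/23) = +1; sign now -1; continue with (9/23)
flip (9/23) -> (23/9): both odd, 9 mod 4 = 1, 23 mod 4 = 3, so the flip contributes +1; sign now -1
(23/9): 23 mod 9 = 5, so (23/9) = (5/9)
flip (5/9) -> (9/5): both odd, 5 mod 4 = 1, 9 mod 4 = 1, so the flip contributes +1; sign now -1
(9/5): 9 mod 5 = 4, so (9/5) = (4/5)
factor out 2^2: 4 = 2^2·1; with 5 mod 8 = 5, (2/5) = -1; sign now -1; continue with (1/5)
reached (1/5) = 1, so the symbol is -1

-1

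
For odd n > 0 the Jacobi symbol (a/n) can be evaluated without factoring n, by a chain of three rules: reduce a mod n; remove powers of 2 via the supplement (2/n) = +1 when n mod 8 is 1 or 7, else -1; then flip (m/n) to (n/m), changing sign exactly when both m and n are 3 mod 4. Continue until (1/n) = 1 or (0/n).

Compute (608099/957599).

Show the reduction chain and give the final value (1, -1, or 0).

flip (608099/957599) -> (957599/608099): both odd, 608099 mod 4 = 3, 957599 mod 4 = 3, so the flip contributes -1; sign now -1
(957599/608099): 957599 mod 608099 = 349500, so (957599/608099) = (349500/608099)
factor out 2^2: 349500 = 2^2·87375; with 608099 mod 8 = 3, (2/608099) = -1; sign now -1; continue with (87375/608099)
flip (87375/608099) -> (608099/87375): both odd, 87375 mod 4 = 3, 608099 mod 4 = 3, so the flip contributes -1; sign now +1
(608099/87375): 608099 mod 87375 = 83849, so (608099/87375) = (83849/87375)
flip (83849/87375) -> (87375/83849): both odd, 83849 mod 4 = 1, 87375 mod 4 = 3, so the flip contributes +1; sign now +1
(87375/83849): 87375 mod 83849 = 3526, so (87375/83849) = (3526/83849)
factor out 2^1: 3526 = 2^1·1763; with 83849 mod 8 = 1, (2/83849) = +1; sign now +1; continue with (1763/83849)
flip (1763/83849) -> (83849/1763): both odd, 1763 mod 4 = 3, 83849 mod 4 = 1, so the flip contributes +1; sign now +1
(83849/1763): 83849 mod 1763 = 988, so (83849/1763) = (988/1763)
factor out 2^2: 988 = 2^2·247; with 1763 mod 8 = 3, (2/1763) = -1; sign now +1; continue with (247/1763)
flip (247/1763) -> (1763/247): both odd, 247 mod 4 = 3, 1763 mod 4 = 3, so the flip contributes -1; sign now -1
(1763/247): 1763 mod 247 = 34, so (1763/247) = (34/247)
factor out 2^1: 34 = 2^1·17; with 247 mod 8 = 7, (2/247) = +1; sign now -1; continue with (17/247)
flip (17/247) -> (247/17): both odd, 17 mod 4 = 1, 247 mod 4 = 3, so the flip contributes +1; sign now -1
(247/17): 247 mod 17 = 9, so (247/17) = (9/17)
flip (9/17) -> (17/9): both odd, 9 mod 4 = 1, 17 mod 4 = 1, so the flip contributes +1; sign now -1
(17/9): 17 mod 9 = 8, so (17/9) = (8/9)
factor out 2^3: 8 = 2^3·1; with 9 mod 8 = 1, (2/9) = +1; sign now -1; continue with (1/9)
reached (1/9) = 1, so the symbol is -1

-1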